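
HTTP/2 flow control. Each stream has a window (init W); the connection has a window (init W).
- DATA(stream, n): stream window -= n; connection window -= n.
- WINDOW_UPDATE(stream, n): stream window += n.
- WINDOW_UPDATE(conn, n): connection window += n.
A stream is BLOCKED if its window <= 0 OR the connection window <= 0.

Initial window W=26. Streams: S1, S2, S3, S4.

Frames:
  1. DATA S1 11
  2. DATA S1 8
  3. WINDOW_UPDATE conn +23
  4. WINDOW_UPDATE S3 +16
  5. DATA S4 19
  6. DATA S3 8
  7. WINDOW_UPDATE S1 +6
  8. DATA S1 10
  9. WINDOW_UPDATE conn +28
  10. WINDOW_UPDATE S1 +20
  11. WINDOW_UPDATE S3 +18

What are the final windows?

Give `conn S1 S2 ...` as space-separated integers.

Answer: 21 23 26 52 7

Derivation:
Op 1: conn=15 S1=15 S2=26 S3=26 S4=26 blocked=[]
Op 2: conn=7 S1=7 S2=26 S3=26 S4=26 blocked=[]
Op 3: conn=30 S1=7 S2=26 S3=26 S4=26 blocked=[]
Op 4: conn=30 S1=7 S2=26 S3=42 S4=26 blocked=[]
Op 5: conn=11 S1=7 S2=26 S3=42 S4=7 blocked=[]
Op 6: conn=3 S1=7 S2=26 S3=34 S4=7 blocked=[]
Op 7: conn=3 S1=13 S2=26 S3=34 S4=7 blocked=[]
Op 8: conn=-7 S1=3 S2=26 S3=34 S4=7 blocked=[1, 2, 3, 4]
Op 9: conn=21 S1=3 S2=26 S3=34 S4=7 blocked=[]
Op 10: conn=21 S1=23 S2=26 S3=34 S4=7 blocked=[]
Op 11: conn=21 S1=23 S2=26 S3=52 S4=7 blocked=[]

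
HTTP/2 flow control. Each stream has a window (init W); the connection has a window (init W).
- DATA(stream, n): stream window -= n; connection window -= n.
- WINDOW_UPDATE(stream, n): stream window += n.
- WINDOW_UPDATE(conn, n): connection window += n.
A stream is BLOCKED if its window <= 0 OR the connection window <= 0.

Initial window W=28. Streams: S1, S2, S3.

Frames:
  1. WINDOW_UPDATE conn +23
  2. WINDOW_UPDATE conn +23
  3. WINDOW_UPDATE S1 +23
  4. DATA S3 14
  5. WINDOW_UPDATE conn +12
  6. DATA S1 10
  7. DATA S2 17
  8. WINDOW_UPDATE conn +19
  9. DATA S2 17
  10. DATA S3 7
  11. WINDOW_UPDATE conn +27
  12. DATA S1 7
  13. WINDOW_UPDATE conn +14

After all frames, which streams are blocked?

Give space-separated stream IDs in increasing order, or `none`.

Op 1: conn=51 S1=28 S2=28 S3=28 blocked=[]
Op 2: conn=74 S1=28 S2=28 S3=28 blocked=[]
Op 3: conn=74 S1=51 S2=28 S3=28 blocked=[]
Op 4: conn=60 S1=51 S2=28 S3=14 blocked=[]
Op 5: conn=72 S1=51 S2=28 S3=14 blocked=[]
Op 6: conn=62 S1=41 S2=28 S3=14 blocked=[]
Op 7: conn=45 S1=41 S2=11 S3=14 blocked=[]
Op 8: conn=64 S1=41 S2=11 S3=14 blocked=[]
Op 9: conn=47 S1=41 S2=-6 S3=14 blocked=[2]
Op 10: conn=40 S1=41 S2=-6 S3=7 blocked=[2]
Op 11: conn=67 S1=41 S2=-6 S3=7 blocked=[2]
Op 12: conn=60 S1=34 S2=-6 S3=7 blocked=[2]
Op 13: conn=74 S1=34 S2=-6 S3=7 blocked=[2]

Answer: S2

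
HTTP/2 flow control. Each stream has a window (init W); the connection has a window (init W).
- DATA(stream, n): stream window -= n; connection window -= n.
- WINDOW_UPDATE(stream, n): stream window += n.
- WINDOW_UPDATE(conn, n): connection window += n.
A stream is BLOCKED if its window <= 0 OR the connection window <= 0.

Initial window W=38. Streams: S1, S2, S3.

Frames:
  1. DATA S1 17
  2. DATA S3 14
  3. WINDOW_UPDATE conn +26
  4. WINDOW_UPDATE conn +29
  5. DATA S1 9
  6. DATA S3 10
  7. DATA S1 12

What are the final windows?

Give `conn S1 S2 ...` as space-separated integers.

Answer: 31 0 38 14

Derivation:
Op 1: conn=21 S1=21 S2=38 S3=38 blocked=[]
Op 2: conn=7 S1=21 S2=38 S3=24 blocked=[]
Op 3: conn=33 S1=21 S2=38 S3=24 blocked=[]
Op 4: conn=62 S1=21 S2=38 S3=24 blocked=[]
Op 5: conn=53 S1=12 S2=38 S3=24 blocked=[]
Op 6: conn=43 S1=12 S2=38 S3=14 blocked=[]
Op 7: conn=31 S1=0 S2=38 S3=14 blocked=[1]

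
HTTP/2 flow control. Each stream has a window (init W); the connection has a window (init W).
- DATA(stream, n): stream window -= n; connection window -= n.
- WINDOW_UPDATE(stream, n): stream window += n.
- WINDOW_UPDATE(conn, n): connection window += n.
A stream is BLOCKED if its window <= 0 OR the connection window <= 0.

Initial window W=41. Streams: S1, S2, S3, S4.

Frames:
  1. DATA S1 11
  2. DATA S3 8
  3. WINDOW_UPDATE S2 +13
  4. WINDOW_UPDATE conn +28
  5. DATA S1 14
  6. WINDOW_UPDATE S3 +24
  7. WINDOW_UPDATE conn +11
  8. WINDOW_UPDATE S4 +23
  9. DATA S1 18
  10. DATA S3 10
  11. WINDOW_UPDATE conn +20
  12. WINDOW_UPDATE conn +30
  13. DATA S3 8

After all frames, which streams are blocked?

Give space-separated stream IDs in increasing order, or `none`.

Answer: S1

Derivation:
Op 1: conn=30 S1=30 S2=41 S3=41 S4=41 blocked=[]
Op 2: conn=22 S1=30 S2=41 S3=33 S4=41 blocked=[]
Op 3: conn=22 S1=30 S2=54 S3=33 S4=41 blocked=[]
Op 4: conn=50 S1=30 S2=54 S3=33 S4=41 blocked=[]
Op 5: conn=36 S1=16 S2=54 S3=33 S4=41 blocked=[]
Op 6: conn=36 S1=16 S2=54 S3=57 S4=41 blocked=[]
Op 7: conn=47 S1=16 S2=54 S3=57 S4=41 blocked=[]
Op 8: conn=47 S1=16 S2=54 S3=57 S4=64 blocked=[]
Op 9: conn=29 S1=-2 S2=54 S3=57 S4=64 blocked=[1]
Op 10: conn=19 S1=-2 S2=54 S3=47 S4=64 blocked=[1]
Op 11: conn=39 S1=-2 S2=54 S3=47 S4=64 blocked=[1]
Op 12: conn=69 S1=-2 S2=54 S3=47 S4=64 blocked=[1]
Op 13: conn=61 S1=-2 S2=54 S3=39 S4=64 blocked=[1]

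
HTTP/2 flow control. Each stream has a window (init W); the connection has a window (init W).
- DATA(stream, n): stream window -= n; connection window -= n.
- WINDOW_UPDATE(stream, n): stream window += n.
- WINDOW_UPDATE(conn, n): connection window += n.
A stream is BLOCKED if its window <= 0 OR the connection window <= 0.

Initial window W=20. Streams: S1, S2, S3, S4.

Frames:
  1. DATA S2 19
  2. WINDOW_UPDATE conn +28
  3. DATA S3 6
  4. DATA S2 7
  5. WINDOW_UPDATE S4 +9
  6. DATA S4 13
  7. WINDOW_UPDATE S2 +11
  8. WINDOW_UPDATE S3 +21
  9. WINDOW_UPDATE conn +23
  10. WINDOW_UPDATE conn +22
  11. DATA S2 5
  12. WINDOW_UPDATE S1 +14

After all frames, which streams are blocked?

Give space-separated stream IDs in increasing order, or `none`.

Answer: S2

Derivation:
Op 1: conn=1 S1=20 S2=1 S3=20 S4=20 blocked=[]
Op 2: conn=29 S1=20 S2=1 S3=20 S4=20 blocked=[]
Op 3: conn=23 S1=20 S2=1 S3=14 S4=20 blocked=[]
Op 4: conn=16 S1=20 S2=-6 S3=14 S4=20 blocked=[2]
Op 5: conn=16 S1=20 S2=-6 S3=14 S4=29 blocked=[2]
Op 6: conn=3 S1=20 S2=-6 S3=14 S4=16 blocked=[2]
Op 7: conn=3 S1=20 S2=5 S3=14 S4=16 blocked=[]
Op 8: conn=3 S1=20 S2=5 S3=35 S4=16 blocked=[]
Op 9: conn=26 S1=20 S2=5 S3=35 S4=16 blocked=[]
Op 10: conn=48 S1=20 S2=5 S3=35 S4=16 blocked=[]
Op 11: conn=43 S1=20 S2=0 S3=35 S4=16 blocked=[2]
Op 12: conn=43 S1=34 S2=0 S3=35 S4=16 blocked=[2]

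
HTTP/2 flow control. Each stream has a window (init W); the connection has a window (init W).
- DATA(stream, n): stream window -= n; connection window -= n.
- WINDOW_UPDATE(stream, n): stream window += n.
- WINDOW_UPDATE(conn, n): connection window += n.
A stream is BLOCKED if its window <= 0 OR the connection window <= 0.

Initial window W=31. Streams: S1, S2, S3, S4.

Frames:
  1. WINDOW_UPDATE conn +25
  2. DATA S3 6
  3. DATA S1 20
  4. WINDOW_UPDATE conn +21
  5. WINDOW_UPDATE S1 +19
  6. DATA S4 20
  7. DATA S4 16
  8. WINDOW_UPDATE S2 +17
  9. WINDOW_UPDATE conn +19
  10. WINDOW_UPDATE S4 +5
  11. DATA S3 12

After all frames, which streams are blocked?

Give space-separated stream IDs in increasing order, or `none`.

Answer: S4

Derivation:
Op 1: conn=56 S1=31 S2=31 S3=31 S4=31 blocked=[]
Op 2: conn=50 S1=31 S2=31 S3=25 S4=31 blocked=[]
Op 3: conn=30 S1=11 S2=31 S3=25 S4=31 blocked=[]
Op 4: conn=51 S1=11 S2=31 S3=25 S4=31 blocked=[]
Op 5: conn=51 S1=30 S2=31 S3=25 S4=31 blocked=[]
Op 6: conn=31 S1=30 S2=31 S3=25 S4=11 blocked=[]
Op 7: conn=15 S1=30 S2=31 S3=25 S4=-5 blocked=[4]
Op 8: conn=15 S1=30 S2=48 S3=25 S4=-5 blocked=[4]
Op 9: conn=34 S1=30 S2=48 S3=25 S4=-5 blocked=[4]
Op 10: conn=34 S1=30 S2=48 S3=25 S4=0 blocked=[4]
Op 11: conn=22 S1=30 S2=48 S3=13 S4=0 blocked=[4]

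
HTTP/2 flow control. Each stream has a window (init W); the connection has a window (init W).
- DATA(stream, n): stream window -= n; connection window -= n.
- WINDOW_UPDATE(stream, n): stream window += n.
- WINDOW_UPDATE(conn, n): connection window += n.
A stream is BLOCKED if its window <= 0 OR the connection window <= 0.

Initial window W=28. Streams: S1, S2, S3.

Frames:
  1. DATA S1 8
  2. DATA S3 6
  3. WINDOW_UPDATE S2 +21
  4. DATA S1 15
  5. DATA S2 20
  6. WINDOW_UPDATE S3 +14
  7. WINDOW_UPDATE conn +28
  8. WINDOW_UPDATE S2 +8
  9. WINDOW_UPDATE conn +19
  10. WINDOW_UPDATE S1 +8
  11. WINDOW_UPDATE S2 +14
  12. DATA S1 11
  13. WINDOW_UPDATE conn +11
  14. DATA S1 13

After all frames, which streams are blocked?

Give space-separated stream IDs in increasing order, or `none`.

Answer: S1

Derivation:
Op 1: conn=20 S1=20 S2=28 S3=28 blocked=[]
Op 2: conn=14 S1=20 S2=28 S3=22 blocked=[]
Op 3: conn=14 S1=20 S2=49 S3=22 blocked=[]
Op 4: conn=-1 S1=5 S2=49 S3=22 blocked=[1, 2, 3]
Op 5: conn=-21 S1=5 S2=29 S3=22 blocked=[1, 2, 3]
Op 6: conn=-21 S1=5 S2=29 S3=36 blocked=[1, 2, 3]
Op 7: conn=7 S1=5 S2=29 S3=36 blocked=[]
Op 8: conn=7 S1=5 S2=37 S3=36 blocked=[]
Op 9: conn=26 S1=5 S2=37 S3=36 blocked=[]
Op 10: conn=26 S1=13 S2=37 S3=36 blocked=[]
Op 11: conn=26 S1=13 S2=51 S3=36 blocked=[]
Op 12: conn=15 S1=2 S2=51 S3=36 blocked=[]
Op 13: conn=26 S1=2 S2=51 S3=36 blocked=[]
Op 14: conn=13 S1=-11 S2=51 S3=36 blocked=[1]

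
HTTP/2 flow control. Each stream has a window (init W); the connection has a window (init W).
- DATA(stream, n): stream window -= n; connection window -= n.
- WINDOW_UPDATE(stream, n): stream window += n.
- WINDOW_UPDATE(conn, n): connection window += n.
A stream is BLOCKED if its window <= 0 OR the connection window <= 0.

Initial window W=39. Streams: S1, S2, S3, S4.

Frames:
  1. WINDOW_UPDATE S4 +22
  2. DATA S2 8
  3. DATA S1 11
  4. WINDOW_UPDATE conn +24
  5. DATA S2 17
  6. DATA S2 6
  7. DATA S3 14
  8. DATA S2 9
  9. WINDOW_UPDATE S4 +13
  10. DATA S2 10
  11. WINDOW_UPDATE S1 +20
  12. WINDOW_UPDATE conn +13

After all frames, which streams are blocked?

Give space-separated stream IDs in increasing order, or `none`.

Answer: S2

Derivation:
Op 1: conn=39 S1=39 S2=39 S3=39 S4=61 blocked=[]
Op 2: conn=31 S1=39 S2=31 S3=39 S4=61 blocked=[]
Op 3: conn=20 S1=28 S2=31 S3=39 S4=61 blocked=[]
Op 4: conn=44 S1=28 S2=31 S3=39 S4=61 blocked=[]
Op 5: conn=27 S1=28 S2=14 S3=39 S4=61 blocked=[]
Op 6: conn=21 S1=28 S2=8 S3=39 S4=61 blocked=[]
Op 7: conn=7 S1=28 S2=8 S3=25 S4=61 blocked=[]
Op 8: conn=-2 S1=28 S2=-1 S3=25 S4=61 blocked=[1, 2, 3, 4]
Op 9: conn=-2 S1=28 S2=-1 S3=25 S4=74 blocked=[1, 2, 3, 4]
Op 10: conn=-12 S1=28 S2=-11 S3=25 S4=74 blocked=[1, 2, 3, 4]
Op 11: conn=-12 S1=48 S2=-11 S3=25 S4=74 blocked=[1, 2, 3, 4]
Op 12: conn=1 S1=48 S2=-11 S3=25 S4=74 blocked=[2]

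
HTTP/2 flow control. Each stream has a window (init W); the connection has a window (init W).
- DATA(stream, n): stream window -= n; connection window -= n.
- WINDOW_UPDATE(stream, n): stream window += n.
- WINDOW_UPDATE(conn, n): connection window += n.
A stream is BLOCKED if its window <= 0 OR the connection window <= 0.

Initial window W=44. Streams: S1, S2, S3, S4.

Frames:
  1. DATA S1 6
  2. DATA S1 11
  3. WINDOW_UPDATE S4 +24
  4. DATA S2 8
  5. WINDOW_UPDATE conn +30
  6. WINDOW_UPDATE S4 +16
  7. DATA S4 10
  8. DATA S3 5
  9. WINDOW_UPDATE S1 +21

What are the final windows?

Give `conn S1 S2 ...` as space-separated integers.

Answer: 34 48 36 39 74

Derivation:
Op 1: conn=38 S1=38 S2=44 S3=44 S4=44 blocked=[]
Op 2: conn=27 S1=27 S2=44 S3=44 S4=44 blocked=[]
Op 3: conn=27 S1=27 S2=44 S3=44 S4=68 blocked=[]
Op 4: conn=19 S1=27 S2=36 S3=44 S4=68 blocked=[]
Op 5: conn=49 S1=27 S2=36 S3=44 S4=68 blocked=[]
Op 6: conn=49 S1=27 S2=36 S3=44 S4=84 blocked=[]
Op 7: conn=39 S1=27 S2=36 S3=44 S4=74 blocked=[]
Op 8: conn=34 S1=27 S2=36 S3=39 S4=74 blocked=[]
Op 9: conn=34 S1=48 S2=36 S3=39 S4=74 blocked=[]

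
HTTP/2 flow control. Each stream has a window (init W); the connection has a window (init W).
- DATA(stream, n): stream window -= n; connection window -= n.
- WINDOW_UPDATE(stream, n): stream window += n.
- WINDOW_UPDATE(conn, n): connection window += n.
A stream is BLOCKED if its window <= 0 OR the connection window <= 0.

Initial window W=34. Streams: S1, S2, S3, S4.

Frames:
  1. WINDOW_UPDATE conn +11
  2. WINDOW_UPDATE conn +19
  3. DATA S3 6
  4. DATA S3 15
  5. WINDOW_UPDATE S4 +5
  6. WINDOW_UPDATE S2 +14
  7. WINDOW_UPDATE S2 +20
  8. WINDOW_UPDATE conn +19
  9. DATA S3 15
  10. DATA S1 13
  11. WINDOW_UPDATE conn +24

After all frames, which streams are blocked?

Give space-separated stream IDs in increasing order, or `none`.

Op 1: conn=45 S1=34 S2=34 S3=34 S4=34 blocked=[]
Op 2: conn=64 S1=34 S2=34 S3=34 S4=34 blocked=[]
Op 3: conn=58 S1=34 S2=34 S3=28 S4=34 blocked=[]
Op 4: conn=43 S1=34 S2=34 S3=13 S4=34 blocked=[]
Op 5: conn=43 S1=34 S2=34 S3=13 S4=39 blocked=[]
Op 6: conn=43 S1=34 S2=48 S3=13 S4=39 blocked=[]
Op 7: conn=43 S1=34 S2=68 S3=13 S4=39 blocked=[]
Op 8: conn=62 S1=34 S2=68 S3=13 S4=39 blocked=[]
Op 9: conn=47 S1=34 S2=68 S3=-2 S4=39 blocked=[3]
Op 10: conn=34 S1=21 S2=68 S3=-2 S4=39 blocked=[3]
Op 11: conn=58 S1=21 S2=68 S3=-2 S4=39 blocked=[3]

Answer: S3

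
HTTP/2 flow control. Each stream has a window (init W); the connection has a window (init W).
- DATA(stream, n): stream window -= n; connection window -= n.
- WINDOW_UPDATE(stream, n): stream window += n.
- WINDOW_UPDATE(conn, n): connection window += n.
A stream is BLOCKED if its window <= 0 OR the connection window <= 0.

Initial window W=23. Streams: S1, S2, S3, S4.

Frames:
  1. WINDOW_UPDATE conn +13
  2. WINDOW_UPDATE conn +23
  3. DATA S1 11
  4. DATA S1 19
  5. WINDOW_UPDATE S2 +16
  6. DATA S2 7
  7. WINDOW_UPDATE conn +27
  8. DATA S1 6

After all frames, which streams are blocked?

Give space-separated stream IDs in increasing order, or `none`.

Op 1: conn=36 S1=23 S2=23 S3=23 S4=23 blocked=[]
Op 2: conn=59 S1=23 S2=23 S3=23 S4=23 blocked=[]
Op 3: conn=48 S1=12 S2=23 S3=23 S4=23 blocked=[]
Op 4: conn=29 S1=-7 S2=23 S3=23 S4=23 blocked=[1]
Op 5: conn=29 S1=-7 S2=39 S3=23 S4=23 blocked=[1]
Op 6: conn=22 S1=-7 S2=32 S3=23 S4=23 blocked=[1]
Op 7: conn=49 S1=-7 S2=32 S3=23 S4=23 blocked=[1]
Op 8: conn=43 S1=-13 S2=32 S3=23 S4=23 blocked=[1]

Answer: S1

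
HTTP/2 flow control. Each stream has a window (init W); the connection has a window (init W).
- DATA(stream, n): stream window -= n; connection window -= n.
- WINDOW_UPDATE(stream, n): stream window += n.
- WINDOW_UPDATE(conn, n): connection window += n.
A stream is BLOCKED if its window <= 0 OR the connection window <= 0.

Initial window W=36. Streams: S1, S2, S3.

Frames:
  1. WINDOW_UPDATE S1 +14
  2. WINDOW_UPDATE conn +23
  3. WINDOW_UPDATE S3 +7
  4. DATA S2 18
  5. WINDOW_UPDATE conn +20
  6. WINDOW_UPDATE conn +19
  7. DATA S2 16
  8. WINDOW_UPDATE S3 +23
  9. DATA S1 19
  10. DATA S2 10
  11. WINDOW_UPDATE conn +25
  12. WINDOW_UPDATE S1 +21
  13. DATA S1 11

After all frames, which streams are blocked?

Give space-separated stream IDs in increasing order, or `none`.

Op 1: conn=36 S1=50 S2=36 S3=36 blocked=[]
Op 2: conn=59 S1=50 S2=36 S3=36 blocked=[]
Op 3: conn=59 S1=50 S2=36 S3=43 blocked=[]
Op 4: conn=41 S1=50 S2=18 S3=43 blocked=[]
Op 5: conn=61 S1=50 S2=18 S3=43 blocked=[]
Op 6: conn=80 S1=50 S2=18 S3=43 blocked=[]
Op 7: conn=64 S1=50 S2=2 S3=43 blocked=[]
Op 8: conn=64 S1=50 S2=2 S3=66 blocked=[]
Op 9: conn=45 S1=31 S2=2 S3=66 blocked=[]
Op 10: conn=35 S1=31 S2=-8 S3=66 blocked=[2]
Op 11: conn=60 S1=31 S2=-8 S3=66 blocked=[2]
Op 12: conn=60 S1=52 S2=-8 S3=66 blocked=[2]
Op 13: conn=49 S1=41 S2=-8 S3=66 blocked=[2]

Answer: S2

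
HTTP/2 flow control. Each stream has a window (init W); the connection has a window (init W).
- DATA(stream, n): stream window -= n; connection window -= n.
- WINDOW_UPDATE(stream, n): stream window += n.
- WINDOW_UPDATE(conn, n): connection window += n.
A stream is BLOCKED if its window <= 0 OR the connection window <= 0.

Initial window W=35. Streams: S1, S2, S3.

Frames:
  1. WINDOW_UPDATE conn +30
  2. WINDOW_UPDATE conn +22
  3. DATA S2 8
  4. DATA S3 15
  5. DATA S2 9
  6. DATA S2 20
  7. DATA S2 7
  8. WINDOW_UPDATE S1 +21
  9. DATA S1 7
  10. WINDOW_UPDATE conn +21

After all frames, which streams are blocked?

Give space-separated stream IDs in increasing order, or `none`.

Answer: S2

Derivation:
Op 1: conn=65 S1=35 S2=35 S3=35 blocked=[]
Op 2: conn=87 S1=35 S2=35 S3=35 blocked=[]
Op 3: conn=79 S1=35 S2=27 S3=35 blocked=[]
Op 4: conn=64 S1=35 S2=27 S3=20 blocked=[]
Op 5: conn=55 S1=35 S2=18 S3=20 blocked=[]
Op 6: conn=35 S1=35 S2=-2 S3=20 blocked=[2]
Op 7: conn=28 S1=35 S2=-9 S3=20 blocked=[2]
Op 8: conn=28 S1=56 S2=-9 S3=20 blocked=[2]
Op 9: conn=21 S1=49 S2=-9 S3=20 blocked=[2]
Op 10: conn=42 S1=49 S2=-9 S3=20 blocked=[2]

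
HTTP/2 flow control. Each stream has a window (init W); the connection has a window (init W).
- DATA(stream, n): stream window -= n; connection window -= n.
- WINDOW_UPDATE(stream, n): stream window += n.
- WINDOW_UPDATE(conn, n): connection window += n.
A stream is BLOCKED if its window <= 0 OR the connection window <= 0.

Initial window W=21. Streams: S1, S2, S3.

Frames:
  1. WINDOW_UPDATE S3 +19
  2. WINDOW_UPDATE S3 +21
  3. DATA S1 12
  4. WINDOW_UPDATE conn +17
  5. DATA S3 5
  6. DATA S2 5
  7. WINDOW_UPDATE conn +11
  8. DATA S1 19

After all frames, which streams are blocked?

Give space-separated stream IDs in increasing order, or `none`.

Answer: S1

Derivation:
Op 1: conn=21 S1=21 S2=21 S3=40 blocked=[]
Op 2: conn=21 S1=21 S2=21 S3=61 blocked=[]
Op 3: conn=9 S1=9 S2=21 S3=61 blocked=[]
Op 4: conn=26 S1=9 S2=21 S3=61 blocked=[]
Op 5: conn=21 S1=9 S2=21 S3=56 blocked=[]
Op 6: conn=16 S1=9 S2=16 S3=56 blocked=[]
Op 7: conn=27 S1=9 S2=16 S3=56 blocked=[]
Op 8: conn=8 S1=-10 S2=16 S3=56 blocked=[1]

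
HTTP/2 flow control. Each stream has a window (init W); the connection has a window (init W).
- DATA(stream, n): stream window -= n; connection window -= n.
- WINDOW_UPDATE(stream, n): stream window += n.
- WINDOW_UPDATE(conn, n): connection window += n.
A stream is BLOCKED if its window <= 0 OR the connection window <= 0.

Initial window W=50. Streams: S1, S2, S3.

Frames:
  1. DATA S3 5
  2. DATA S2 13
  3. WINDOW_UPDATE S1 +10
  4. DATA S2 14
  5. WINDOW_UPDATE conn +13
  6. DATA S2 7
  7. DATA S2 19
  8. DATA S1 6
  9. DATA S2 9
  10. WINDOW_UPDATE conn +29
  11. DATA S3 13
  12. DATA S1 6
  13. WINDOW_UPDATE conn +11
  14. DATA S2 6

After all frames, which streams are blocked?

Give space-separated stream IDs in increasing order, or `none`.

Answer: S2

Derivation:
Op 1: conn=45 S1=50 S2=50 S3=45 blocked=[]
Op 2: conn=32 S1=50 S2=37 S3=45 blocked=[]
Op 3: conn=32 S1=60 S2=37 S3=45 blocked=[]
Op 4: conn=18 S1=60 S2=23 S3=45 blocked=[]
Op 5: conn=31 S1=60 S2=23 S3=45 blocked=[]
Op 6: conn=24 S1=60 S2=16 S3=45 blocked=[]
Op 7: conn=5 S1=60 S2=-3 S3=45 blocked=[2]
Op 8: conn=-1 S1=54 S2=-3 S3=45 blocked=[1, 2, 3]
Op 9: conn=-10 S1=54 S2=-12 S3=45 blocked=[1, 2, 3]
Op 10: conn=19 S1=54 S2=-12 S3=45 blocked=[2]
Op 11: conn=6 S1=54 S2=-12 S3=32 blocked=[2]
Op 12: conn=0 S1=48 S2=-12 S3=32 blocked=[1, 2, 3]
Op 13: conn=11 S1=48 S2=-12 S3=32 blocked=[2]
Op 14: conn=5 S1=48 S2=-18 S3=32 blocked=[2]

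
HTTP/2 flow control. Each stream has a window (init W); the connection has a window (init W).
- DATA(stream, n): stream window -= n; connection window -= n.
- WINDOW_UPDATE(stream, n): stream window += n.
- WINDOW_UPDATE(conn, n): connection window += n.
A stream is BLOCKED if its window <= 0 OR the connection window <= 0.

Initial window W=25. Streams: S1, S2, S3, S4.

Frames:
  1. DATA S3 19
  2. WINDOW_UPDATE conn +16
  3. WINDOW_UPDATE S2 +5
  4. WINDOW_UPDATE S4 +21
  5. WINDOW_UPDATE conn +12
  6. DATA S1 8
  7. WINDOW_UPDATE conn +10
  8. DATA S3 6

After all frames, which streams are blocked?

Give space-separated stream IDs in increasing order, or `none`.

Answer: S3

Derivation:
Op 1: conn=6 S1=25 S2=25 S3=6 S4=25 blocked=[]
Op 2: conn=22 S1=25 S2=25 S3=6 S4=25 blocked=[]
Op 3: conn=22 S1=25 S2=30 S3=6 S4=25 blocked=[]
Op 4: conn=22 S1=25 S2=30 S3=6 S4=46 blocked=[]
Op 5: conn=34 S1=25 S2=30 S3=6 S4=46 blocked=[]
Op 6: conn=26 S1=17 S2=30 S3=6 S4=46 blocked=[]
Op 7: conn=36 S1=17 S2=30 S3=6 S4=46 blocked=[]
Op 8: conn=30 S1=17 S2=30 S3=0 S4=46 blocked=[3]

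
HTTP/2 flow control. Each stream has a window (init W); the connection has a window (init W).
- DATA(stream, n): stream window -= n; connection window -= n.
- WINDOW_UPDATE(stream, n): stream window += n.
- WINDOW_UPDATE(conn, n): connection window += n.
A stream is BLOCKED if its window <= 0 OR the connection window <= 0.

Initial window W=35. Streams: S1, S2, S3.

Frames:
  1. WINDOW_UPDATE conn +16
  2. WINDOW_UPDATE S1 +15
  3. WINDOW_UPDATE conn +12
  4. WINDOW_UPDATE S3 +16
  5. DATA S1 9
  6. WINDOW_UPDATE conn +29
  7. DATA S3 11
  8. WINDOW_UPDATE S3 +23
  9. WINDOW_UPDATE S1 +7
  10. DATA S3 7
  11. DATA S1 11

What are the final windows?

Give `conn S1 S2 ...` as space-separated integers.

Op 1: conn=51 S1=35 S2=35 S3=35 blocked=[]
Op 2: conn=51 S1=50 S2=35 S3=35 blocked=[]
Op 3: conn=63 S1=50 S2=35 S3=35 blocked=[]
Op 4: conn=63 S1=50 S2=35 S3=51 blocked=[]
Op 5: conn=54 S1=41 S2=35 S3=51 blocked=[]
Op 6: conn=83 S1=41 S2=35 S3=51 blocked=[]
Op 7: conn=72 S1=41 S2=35 S3=40 blocked=[]
Op 8: conn=72 S1=41 S2=35 S3=63 blocked=[]
Op 9: conn=72 S1=48 S2=35 S3=63 blocked=[]
Op 10: conn=65 S1=48 S2=35 S3=56 blocked=[]
Op 11: conn=54 S1=37 S2=35 S3=56 blocked=[]

Answer: 54 37 35 56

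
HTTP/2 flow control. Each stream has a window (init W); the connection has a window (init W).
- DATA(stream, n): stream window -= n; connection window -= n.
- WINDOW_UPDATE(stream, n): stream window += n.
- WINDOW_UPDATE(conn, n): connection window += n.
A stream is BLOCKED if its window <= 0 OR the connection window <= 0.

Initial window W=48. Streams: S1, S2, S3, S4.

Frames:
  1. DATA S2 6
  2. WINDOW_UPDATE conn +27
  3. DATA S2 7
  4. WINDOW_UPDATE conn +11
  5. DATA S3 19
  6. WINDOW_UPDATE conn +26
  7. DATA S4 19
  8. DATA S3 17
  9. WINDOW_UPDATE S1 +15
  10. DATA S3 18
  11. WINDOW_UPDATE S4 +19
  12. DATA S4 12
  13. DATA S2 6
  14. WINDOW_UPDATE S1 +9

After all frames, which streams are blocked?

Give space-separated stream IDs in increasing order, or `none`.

Answer: S3

Derivation:
Op 1: conn=42 S1=48 S2=42 S3=48 S4=48 blocked=[]
Op 2: conn=69 S1=48 S2=42 S3=48 S4=48 blocked=[]
Op 3: conn=62 S1=48 S2=35 S3=48 S4=48 blocked=[]
Op 4: conn=73 S1=48 S2=35 S3=48 S4=48 blocked=[]
Op 5: conn=54 S1=48 S2=35 S3=29 S4=48 blocked=[]
Op 6: conn=80 S1=48 S2=35 S3=29 S4=48 blocked=[]
Op 7: conn=61 S1=48 S2=35 S3=29 S4=29 blocked=[]
Op 8: conn=44 S1=48 S2=35 S3=12 S4=29 blocked=[]
Op 9: conn=44 S1=63 S2=35 S3=12 S4=29 blocked=[]
Op 10: conn=26 S1=63 S2=35 S3=-6 S4=29 blocked=[3]
Op 11: conn=26 S1=63 S2=35 S3=-6 S4=48 blocked=[3]
Op 12: conn=14 S1=63 S2=35 S3=-6 S4=36 blocked=[3]
Op 13: conn=8 S1=63 S2=29 S3=-6 S4=36 blocked=[3]
Op 14: conn=8 S1=72 S2=29 S3=-6 S4=36 blocked=[3]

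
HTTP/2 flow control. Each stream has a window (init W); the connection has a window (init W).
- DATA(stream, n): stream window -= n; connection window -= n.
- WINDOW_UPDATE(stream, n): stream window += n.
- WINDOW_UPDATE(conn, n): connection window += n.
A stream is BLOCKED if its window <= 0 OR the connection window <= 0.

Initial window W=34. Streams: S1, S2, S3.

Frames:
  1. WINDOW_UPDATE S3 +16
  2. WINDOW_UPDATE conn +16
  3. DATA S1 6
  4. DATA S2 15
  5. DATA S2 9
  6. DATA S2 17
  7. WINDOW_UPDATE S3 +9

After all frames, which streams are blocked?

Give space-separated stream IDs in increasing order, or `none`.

Op 1: conn=34 S1=34 S2=34 S3=50 blocked=[]
Op 2: conn=50 S1=34 S2=34 S3=50 blocked=[]
Op 3: conn=44 S1=28 S2=34 S3=50 blocked=[]
Op 4: conn=29 S1=28 S2=19 S3=50 blocked=[]
Op 5: conn=20 S1=28 S2=10 S3=50 blocked=[]
Op 6: conn=3 S1=28 S2=-7 S3=50 blocked=[2]
Op 7: conn=3 S1=28 S2=-7 S3=59 blocked=[2]

Answer: S2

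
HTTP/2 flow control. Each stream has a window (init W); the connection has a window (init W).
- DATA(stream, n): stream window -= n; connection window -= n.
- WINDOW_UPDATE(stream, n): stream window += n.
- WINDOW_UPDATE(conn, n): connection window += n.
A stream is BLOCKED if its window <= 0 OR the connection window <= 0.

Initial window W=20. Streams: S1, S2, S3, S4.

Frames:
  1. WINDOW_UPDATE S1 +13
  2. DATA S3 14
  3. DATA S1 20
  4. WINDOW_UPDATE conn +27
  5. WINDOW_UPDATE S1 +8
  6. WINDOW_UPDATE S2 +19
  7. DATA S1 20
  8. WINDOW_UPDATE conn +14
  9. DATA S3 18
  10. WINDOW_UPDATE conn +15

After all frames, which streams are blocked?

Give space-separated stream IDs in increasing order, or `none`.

Op 1: conn=20 S1=33 S2=20 S3=20 S4=20 blocked=[]
Op 2: conn=6 S1=33 S2=20 S3=6 S4=20 blocked=[]
Op 3: conn=-14 S1=13 S2=20 S3=6 S4=20 blocked=[1, 2, 3, 4]
Op 4: conn=13 S1=13 S2=20 S3=6 S4=20 blocked=[]
Op 5: conn=13 S1=21 S2=20 S3=6 S4=20 blocked=[]
Op 6: conn=13 S1=21 S2=39 S3=6 S4=20 blocked=[]
Op 7: conn=-7 S1=1 S2=39 S3=6 S4=20 blocked=[1, 2, 3, 4]
Op 8: conn=7 S1=1 S2=39 S3=6 S4=20 blocked=[]
Op 9: conn=-11 S1=1 S2=39 S3=-12 S4=20 blocked=[1, 2, 3, 4]
Op 10: conn=4 S1=1 S2=39 S3=-12 S4=20 blocked=[3]

Answer: S3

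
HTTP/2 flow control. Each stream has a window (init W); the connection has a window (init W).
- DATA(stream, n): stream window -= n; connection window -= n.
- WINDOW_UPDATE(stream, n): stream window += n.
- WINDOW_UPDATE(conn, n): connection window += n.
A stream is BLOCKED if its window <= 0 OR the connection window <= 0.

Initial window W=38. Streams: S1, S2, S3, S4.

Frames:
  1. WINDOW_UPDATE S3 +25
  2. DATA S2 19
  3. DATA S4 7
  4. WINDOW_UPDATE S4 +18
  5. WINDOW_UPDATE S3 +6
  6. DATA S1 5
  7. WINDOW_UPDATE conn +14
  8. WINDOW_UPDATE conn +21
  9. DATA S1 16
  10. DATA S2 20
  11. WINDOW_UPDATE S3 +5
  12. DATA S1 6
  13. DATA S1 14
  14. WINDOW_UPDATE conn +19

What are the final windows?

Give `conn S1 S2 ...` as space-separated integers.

Answer: 5 -3 -1 74 49

Derivation:
Op 1: conn=38 S1=38 S2=38 S3=63 S4=38 blocked=[]
Op 2: conn=19 S1=38 S2=19 S3=63 S4=38 blocked=[]
Op 3: conn=12 S1=38 S2=19 S3=63 S4=31 blocked=[]
Op 4: conn=12 S1=38 S2=19 S3=63 S4=49 blocked=[]
Op 5: conn=12 S1=38 S2=19 S3=69 S4=49 blocked=[]
Op 6: conn=7 S1=33 S2=19 S3=69 S4=49 blocked=[]
Op 7: conn=21 S1=33 S2=19 S3=69 S4=49 blocked=[]
Op 8: conn=42 S1=33 S2=19 S3=69 S4=49 blocked=[]
Op 9: conn=26 S1=17 S2=19 S3=69 S4=49 blocked=[]
Op 10: conn=6 S1=17 S2=-1 S3=69 S4=49 blocked=[2]
Op 11: conn=6 S1=17 S2=-1 S3=74 S4=49 blocked=[2]
Op 12: conn=0 S1=11 S2=-1 S3=74 S4=49 blocked=[1, 2, 3, 4]
Op 13: conn=-14 S1=-3 S2=-1 S3=74 S4=49 blocked=[1, 2, 3, 4]
Op 14: conn=5 S1=-3 S2=-1 S3=74 S4=49 blocked=[1, 2]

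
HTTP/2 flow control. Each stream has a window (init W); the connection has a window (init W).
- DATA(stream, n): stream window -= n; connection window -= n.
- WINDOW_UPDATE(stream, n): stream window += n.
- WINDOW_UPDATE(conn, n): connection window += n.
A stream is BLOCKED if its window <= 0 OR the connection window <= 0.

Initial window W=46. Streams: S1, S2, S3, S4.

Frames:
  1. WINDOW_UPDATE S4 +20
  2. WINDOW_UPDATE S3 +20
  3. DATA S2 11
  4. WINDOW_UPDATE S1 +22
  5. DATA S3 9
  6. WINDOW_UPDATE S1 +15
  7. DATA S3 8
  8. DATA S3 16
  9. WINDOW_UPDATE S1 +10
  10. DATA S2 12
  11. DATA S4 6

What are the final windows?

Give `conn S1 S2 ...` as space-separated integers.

Op 1: conn=46 S1=46 S2=46 S3=46 S4=66 blocked=[]
Op 2: conn=46 S1=46 S2=46 S3=66 S4=66 blocked=[]
Op 3: conn=35 S1=46 S2=35 S3=66 S4=66 blocked=[]
Op 4: conn=35 S1=68 S2=35 S3=66 S4=66 blocked=[]
Op 5: conn=26 S1=68 S2=35 S3=57 S4=66 blocked=[]
Op 6: conn=26 S1=83 S2=35 S3=57 S4=66 blocked=[]
Op 7: conn=18 S1=83 S2=35 S3=49 S4=66 blocked=[]
Op 8: conn=2 S1=83 S2=35 S3=33 S4=66 blocked=[]
Op 9: conn=2 S1=93 S2=35 S3=33 S4=66 blocked=[]
Op 10: conn=-10 S1=93 S2=23 S3=33 S4=66 blocked=[1, 2, 3, 4]
Op 11: conn=-16 S1=93 S2=23 S3=33 S4=60 blocked=[1, 2, 3, 4]

Answer: -16 93 23 33 60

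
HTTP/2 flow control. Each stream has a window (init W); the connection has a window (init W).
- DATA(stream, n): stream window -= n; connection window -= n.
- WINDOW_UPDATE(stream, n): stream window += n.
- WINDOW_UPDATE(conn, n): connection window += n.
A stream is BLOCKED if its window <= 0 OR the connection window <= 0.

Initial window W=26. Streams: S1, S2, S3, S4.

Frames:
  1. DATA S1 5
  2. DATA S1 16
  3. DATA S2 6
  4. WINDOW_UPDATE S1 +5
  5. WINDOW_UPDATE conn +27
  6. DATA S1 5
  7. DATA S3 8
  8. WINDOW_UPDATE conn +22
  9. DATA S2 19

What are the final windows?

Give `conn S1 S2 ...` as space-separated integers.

Answer: 16 5 1 18 26

Derivation:
Op 1: conn=21 S1=21 S2=26 S3=26 S4=26 blocked=[]
Op 2: conn=5 S1=5 S2=26 S3=26 S4=26 blocked=[]
Op 3: conn=-1 S1=5 S2=20 S3=26 S4=26 blocked=[1, 2, 3, 4]
Op 4: conn=-1 S1=10 S2=20 S3=26 S4=26 blocked=[1, 2, 3, 4]
Op 5: conn=26 S1=10 S2=20 S3=26 S4=26 blocked=[]
Op 6: conn=21 S1=5 S2=20 S3=26 S4=26 blocked=[]
Op 7: conn=13 S1=5 S2=20 S3=18 S4=26 blocked=[]
Op 8: conn=35 S1=5 S2=20 S3=18 S4=26 blocked=[]
Op 9: conn=16 S1=5 S2=1 S3=18 S4=26 blocked=[]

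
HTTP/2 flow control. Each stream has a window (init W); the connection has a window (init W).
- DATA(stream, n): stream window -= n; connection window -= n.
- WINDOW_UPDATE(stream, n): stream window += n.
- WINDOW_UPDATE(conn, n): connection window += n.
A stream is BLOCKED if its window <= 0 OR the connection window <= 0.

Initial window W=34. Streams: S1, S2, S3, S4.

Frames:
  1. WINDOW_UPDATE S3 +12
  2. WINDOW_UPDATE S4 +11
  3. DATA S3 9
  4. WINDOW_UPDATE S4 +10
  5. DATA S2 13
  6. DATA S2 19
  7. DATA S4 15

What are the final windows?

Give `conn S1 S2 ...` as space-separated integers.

Op 1: conn=34 S1=34 S2=34 S3=46 S4=34 blocked=[]
Op 2: conn=34 S1=34 S2=34 S3=46 S4=45 blocked=[]
Op 3: conn=25 S1=34 S2=34 S3=37 S4=45 blocked=[]
Op 4: conn=25 S1=34 S2=34 S3=37 S4=55 blocked=[]
Op 5: conn=12 S1=34 S2=21 S3=37 S4=55 blocked=[]
Op 6: conn=-7 S1=34 S2=2 S3=37 S4=55 blocked=[1, 2, 3, 4]
Op 7: conn=-22 S1=34 S2=2 S3=37 S4=40 blocked=[1, 2, 3, 4]

Answer: -22 34 2 37 40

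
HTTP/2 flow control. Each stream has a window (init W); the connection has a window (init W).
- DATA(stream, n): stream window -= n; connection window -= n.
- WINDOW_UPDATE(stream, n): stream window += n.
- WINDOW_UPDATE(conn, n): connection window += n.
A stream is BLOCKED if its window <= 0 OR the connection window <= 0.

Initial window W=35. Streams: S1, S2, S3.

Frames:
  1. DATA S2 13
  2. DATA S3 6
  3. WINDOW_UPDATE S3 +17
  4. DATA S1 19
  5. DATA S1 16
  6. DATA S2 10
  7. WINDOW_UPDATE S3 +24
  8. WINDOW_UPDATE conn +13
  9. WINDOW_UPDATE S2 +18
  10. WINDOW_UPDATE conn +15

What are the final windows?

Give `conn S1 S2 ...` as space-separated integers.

Answer: -1 0 30 70

Derivation:
Op 1: conn=22 S1=35 S2=22 S3=35 blocked=[]
Op 2: conn=16 S1=35 S2=22 S3=29 blocked=[]
Op 3: conn=16 S1=35 S2=22 S3=46 blocked=[]
Op 4: conn=-3 S1=16 S2=22 S3=46 blocked=[1, 2, 3]
Op 5: conn=-19 S1=0 S2=22 S3=46 blocked=[1, 2, 3]
Op 6: conn=-29 S1=0 S2=12 S3=46 blocked=[1, 2, 3]
Op 7: conn=-29 S1=0 S2=12 S3=70 blocked=[1, 2, 3]
Op 8: conn=-16 S1=0 S2=12 S3=70 blocked=[1, 2, 3]
Op 9: conn=-16 S1=0 S2=30 S3=70 blocked=[1, 2, 3]
Op 10: conn=-1 S1=0 S2=30 S3=70 blocked=[1, 2, 3]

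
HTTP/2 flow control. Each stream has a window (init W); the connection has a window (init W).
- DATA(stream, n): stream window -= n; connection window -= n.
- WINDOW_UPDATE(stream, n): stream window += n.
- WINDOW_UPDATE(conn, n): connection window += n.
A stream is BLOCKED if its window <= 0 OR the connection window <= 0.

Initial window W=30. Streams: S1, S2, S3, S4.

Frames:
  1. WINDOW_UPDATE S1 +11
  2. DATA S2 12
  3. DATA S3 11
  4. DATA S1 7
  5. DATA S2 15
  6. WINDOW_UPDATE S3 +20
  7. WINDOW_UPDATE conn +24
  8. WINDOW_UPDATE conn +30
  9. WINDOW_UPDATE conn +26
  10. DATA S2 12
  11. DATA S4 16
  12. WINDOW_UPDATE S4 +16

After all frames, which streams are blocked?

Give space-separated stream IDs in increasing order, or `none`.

Answer: S2

Derivation:
Op 1: conn=30 S1=41 S2=30 S3=30 S4=30 blocked=[]
Op 2: conn=18 S1=41 S2=18 S3=30 S4=30 blocked=[]
Op 3: conn=7 S1=41 S2=18 S3=19 S4=30 blocked=[]
Op 4: conn=0 S1=34 S2=18 S3=19 S4=30 blocked=[1, 2, 3, 4]
Op 5: conn=-15 S1=34 S2=3 S3=19 S4=30 blocked=[1, 2, 3, 4]
Op 6: conn=-15 S1=34 S2=3 S3=39 S4=30 blocked=[1, 2, 3, 4]
Op 7: conn=9 S1=34 S2=3 S3=39 S4=30 blocked=[]
Op 8: conn=39 S1=34 S2=3 S3=39 S4=30 blocked=[]
Op 9: conn=65 S1=34 S2=3 S3=39 S4=30 blocked=[]
Op 10: conn=53 S1=34 S2=-9 S3=39 S4=30 blocked=[2]
Op 11: conn=37 S1=34 S2=-9 S3=39 S4=14 blocked=[2]
Op 12: conn=37 S1=34 S2=-9 S3=39 S4=30 blocked=[2]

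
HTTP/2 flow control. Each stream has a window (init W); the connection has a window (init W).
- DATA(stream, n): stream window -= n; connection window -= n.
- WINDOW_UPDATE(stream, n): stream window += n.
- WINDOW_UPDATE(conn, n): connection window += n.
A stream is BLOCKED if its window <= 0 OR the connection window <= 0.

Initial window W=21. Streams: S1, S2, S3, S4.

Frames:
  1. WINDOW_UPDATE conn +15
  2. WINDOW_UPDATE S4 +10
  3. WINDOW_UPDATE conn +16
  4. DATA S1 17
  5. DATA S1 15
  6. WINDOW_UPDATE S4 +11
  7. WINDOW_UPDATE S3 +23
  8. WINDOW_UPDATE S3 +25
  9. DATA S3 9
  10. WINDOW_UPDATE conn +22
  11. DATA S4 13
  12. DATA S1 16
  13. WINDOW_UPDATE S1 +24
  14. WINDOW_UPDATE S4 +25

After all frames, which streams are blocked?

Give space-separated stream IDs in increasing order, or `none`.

Answer: S1

Derivation:
Op 1: conn=36 S1=21 S2=21 S3=21 S4=21 blocked=[]
Op 2: conn=36 S1=21 S2=21 S3=21 S4=31 blocked=[]
Op 3: conn=52 S1=21 S2=21 S3=21 S4=31 blocked=[]
Op 4: conn=35 S1=4 S2=21 S3=21 S4=31 blocked=[]
Op 5: conn=20 S1=-11 S2=21 S3=21 S4=31 blocked=[1]
Op 6: conn=20 S1=-11 S2=21 S3=21 S4=42 blocked=[1]
Op 7: conn=20 S1=-11 S2=21 S3=44 S4=42 blocked=[1]
Op 8: conn=20 S1=-11 S2=21 S3=69 S4=42 blocked=[1]
Op 9: conn=11 S1=-11 S2=21 S3=60 S4=42 blocked=[1]
Op 10: conn=33 S1=-11 S2=21 S3=60 S4=42 blocked=[1]
Op 11: conn=20 S1=-11 S2=21 S3=60 S4=29 blocked=[1]
Op 12: conn=4 S1=-27 S2=21 S3=60 S4=29 blocked=[1]
Op 13: conn=4 S1=-3 S2=21 S3=60 S4=29 blocked=[1]
Op 14: conn=4 S1=-3 S2=21 S3=60 S4=54 blocked=[1]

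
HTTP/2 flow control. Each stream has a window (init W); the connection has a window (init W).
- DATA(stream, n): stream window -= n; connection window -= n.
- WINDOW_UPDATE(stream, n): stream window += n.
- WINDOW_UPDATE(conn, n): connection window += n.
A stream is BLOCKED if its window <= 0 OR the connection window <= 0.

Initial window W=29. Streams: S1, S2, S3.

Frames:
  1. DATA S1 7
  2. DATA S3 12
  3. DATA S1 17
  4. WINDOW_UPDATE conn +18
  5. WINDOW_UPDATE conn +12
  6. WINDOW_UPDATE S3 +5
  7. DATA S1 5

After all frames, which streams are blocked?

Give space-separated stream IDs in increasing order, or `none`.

Op 1: conn=22 S1=22 S2=29 S3=29 blocked=[]
Op 2: conn=10 S1=22 S2=29 S3=17 blocked=[]
Op 3: conn=-7 S1=5 S2=29 S3=17 blocked=[1, 2, 3]
Op 4: conn=11 S1=5 S2=29 S3=17 blocked=[]
Op 5: conn=23 S1=5 S2=29 S3=17 blocked=[]
Op 6: conn=23 S1=5 S2=29 S3=22 blocked=[]
Op 7: conn=18 S1=0 S2=29 S3=22 blocked=[1]

Answer: S1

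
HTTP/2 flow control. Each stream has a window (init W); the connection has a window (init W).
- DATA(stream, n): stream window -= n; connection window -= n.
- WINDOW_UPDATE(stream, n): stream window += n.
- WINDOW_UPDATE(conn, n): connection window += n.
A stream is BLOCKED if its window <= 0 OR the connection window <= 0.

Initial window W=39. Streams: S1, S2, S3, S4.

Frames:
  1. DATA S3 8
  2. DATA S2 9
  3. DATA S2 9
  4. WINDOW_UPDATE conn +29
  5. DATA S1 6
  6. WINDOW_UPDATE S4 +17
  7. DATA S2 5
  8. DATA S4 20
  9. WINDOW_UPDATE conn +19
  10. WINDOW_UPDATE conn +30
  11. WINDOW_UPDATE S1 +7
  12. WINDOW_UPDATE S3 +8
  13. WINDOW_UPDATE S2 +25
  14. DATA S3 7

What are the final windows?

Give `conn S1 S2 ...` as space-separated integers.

Answer: 53 40 41 32 36

Derivation:
Op 1: conn=31 S1=39 S2=39 S3=31 S4=39 blocked=[]
Op 2: conn=22 S1=39 S2=30 S3=31 S4=39 blocked=[]
Op 3: conn=13 S1=39 S2=21 S3=31 S4=39 blocked=[]
Op 4: conn=42 S1=39 S2=21 S3=31 S4=39 blocked=[]
Op 5: conn=36 S1=33 S2=21 S3=31 S4=39 blocked=[]
Op 6: conn=36 S1=33 S2=21 S3=31 S4=56 blocked=[]
Op 7: conn=31 S1=33 S2=16 S3=31 S4=56 blocked=[]
Op 8: conn=11 S1=33 S2=16 S3=31 S4=36 blocked=[]
Op 9: conn=30 S1=33 S2=16 S3=31 S4=36 blocked=[]
Op 10: conn=60 S1=33 S2=16 S3=31 S4=36 blocked=[]
Op 11: conn=60 S1=40 S2=16 S3=31 S4=36 blocked=[]
Op 12: conn=60 S1=40 S2=16 S3=39 S4=36 blocked=[]
Op 13: conn=60 S1=40 S2=41 S3=39 S4=36 blocked=[]
Op 14: conn=53 S1=40 S2=41 S3=32 S4=36 blocked=[]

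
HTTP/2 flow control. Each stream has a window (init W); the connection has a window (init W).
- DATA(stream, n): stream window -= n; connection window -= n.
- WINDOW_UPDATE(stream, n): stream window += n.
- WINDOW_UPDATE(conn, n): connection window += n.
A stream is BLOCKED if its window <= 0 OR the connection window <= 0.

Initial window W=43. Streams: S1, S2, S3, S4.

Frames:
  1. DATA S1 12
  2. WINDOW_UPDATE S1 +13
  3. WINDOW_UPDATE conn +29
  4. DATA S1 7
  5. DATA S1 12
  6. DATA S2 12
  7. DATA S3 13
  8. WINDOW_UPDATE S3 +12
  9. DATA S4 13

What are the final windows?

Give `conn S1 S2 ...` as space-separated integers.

Op 1: conn=31 S1=31 S2=43 S3=43 S4=43 blocked=[]
Op 2: conn=31 S1=44 S2=43 S3=43 S4=43 blocked=[]
Op 3: conn=60 S1=44 S2=43 S3=43 S4=43 blocked=[]
Op 4: conn=53 S1=37 S2=43 S3=43 S4=43 blocked=[]
Op 5: conn=41 S1=25 S2=43 S3=43 S4=43 blocked=[]
Op 6: conn=29 S1=25 S2=31 S3=43 S4=43 blocked=[]
Op 7: conn=16 S1=25 S2=31 S3=30 S4=43 blocked=[]
Op 8: conn=16 S1=25 S2=31 S3=42 S4=43 blocked=[]
Op 9: conn=3 S1=25 S2=31 S3=42 S4=30 blocked=[]

Answer: 3 25 31 42 30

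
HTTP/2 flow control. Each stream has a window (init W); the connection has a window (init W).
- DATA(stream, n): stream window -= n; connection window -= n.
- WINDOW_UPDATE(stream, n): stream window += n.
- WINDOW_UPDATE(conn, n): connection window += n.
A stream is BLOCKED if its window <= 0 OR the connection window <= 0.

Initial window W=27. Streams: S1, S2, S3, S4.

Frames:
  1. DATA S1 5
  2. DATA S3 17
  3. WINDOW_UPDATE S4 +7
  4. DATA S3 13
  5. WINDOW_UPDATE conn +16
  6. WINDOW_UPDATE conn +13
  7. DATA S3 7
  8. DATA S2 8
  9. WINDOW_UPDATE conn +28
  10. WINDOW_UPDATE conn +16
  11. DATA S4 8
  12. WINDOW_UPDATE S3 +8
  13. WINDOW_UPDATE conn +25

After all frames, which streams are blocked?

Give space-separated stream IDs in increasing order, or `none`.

Answer: S3

Derivation:
Op 1: conn=22 S1=22 S2=27 S3=27 S4=27 blocked=[]
Op 2: conn=5 S1=22 S2=27 S3=10 S4=27 blocked=[]
Op 3: conn=5 S1=22 S2=27 S3=10 S4=34 blocked=[]
Op 4: conn=-8 S1=22 S2=27 S3=-3 S4=34 blocked=[1, 2, 3, 4]
Op 5: conn=8 S1=22 S2=27 S3=-3 S4=34 blocked=[3]
Op 6: conn=21 S1=22 S2=27 S3=-3 S4=34 blocked=[3]
Op 7: conn=14 S1=22 S2=27 S3=-10 S4=34 blocked=[3]
Op 8: conn=6 S1=22 S2=19 S3=-10 S4=34 blocked=[3]
Op 9: conn=34 S1=22 S2=19 S3=-10 S4=34 blocked=[3]
Op 10: conn=50 S1=22 S2=19 S3=-10 S4=34 blocked=[3]
Op 11: conn=42 S1=22 S2=19 S3=-10 S4=26 blocked=[3]
Op 12: conn=42 S1=22 S2=19 S3=-2 S4=26 blocked=[3]
Op 13: conn=67 S1=22 S2=19 S3=-2 S4=26 blocked=[3]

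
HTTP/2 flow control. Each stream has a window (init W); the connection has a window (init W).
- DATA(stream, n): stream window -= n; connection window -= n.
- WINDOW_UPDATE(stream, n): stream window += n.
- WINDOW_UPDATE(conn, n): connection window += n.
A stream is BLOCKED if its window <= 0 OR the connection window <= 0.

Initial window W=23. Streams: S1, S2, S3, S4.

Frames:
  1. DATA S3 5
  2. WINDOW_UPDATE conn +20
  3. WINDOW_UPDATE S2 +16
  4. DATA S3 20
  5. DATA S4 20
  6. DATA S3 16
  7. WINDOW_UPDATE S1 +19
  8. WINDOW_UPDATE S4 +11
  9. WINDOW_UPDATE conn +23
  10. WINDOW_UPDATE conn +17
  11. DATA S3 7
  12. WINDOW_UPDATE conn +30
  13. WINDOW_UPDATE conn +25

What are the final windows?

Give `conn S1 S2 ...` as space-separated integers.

Answer: 70 42 39 -25 14

Derivation:
Op 1: conn=18 S1=23 S2=23 S3=18 S4=23 blocked=[]
Op 2: conn=38 S1=23 S2=23 S3=18 S4=23 blocked=[]
Op 3: conn=38 S1=23 S2=39 S3=18 S4=23 blocked=[]
Op 4: conn=18 S1=23 S2=39 S3=-2 S4=23 blocked=[3]
Op 5: conn=-2 S1=23 S2=39 S3=-2 S4=3 blocked=[1, 2, 3, 4]
Op 6: conn=-18 S1=23 S2=39 S3=-18 S4=3 blocked=[1, 2, 3, 4]
Op 7: conn=-18 S1=42 S2=39 S3=-18 S4=3 blocked=[1, 2, 3, 4]
Op 8: conn=-18 S1=42 S2=39 S3=-18 S4=14 blocked=[1, 2, 3, 4]
Op 9: conn=5 S1=42 S2=39 S3=-18 S4=14 blocked=[3]
Op 10: conn=22 S1=42 S2=39 S3=-18 S4=14 blocked=[3]
Op 11: conn=15 S1=42 S2=39 S3=-25 S4=14 blocked=[3]
Op 12: conn=45 S1=42 S2=39 S3=-25 S4=14 blocked=[3]
Op 13: conn=70 S1=42 S2=39 S3=-25 S4=14 blocked=[3]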